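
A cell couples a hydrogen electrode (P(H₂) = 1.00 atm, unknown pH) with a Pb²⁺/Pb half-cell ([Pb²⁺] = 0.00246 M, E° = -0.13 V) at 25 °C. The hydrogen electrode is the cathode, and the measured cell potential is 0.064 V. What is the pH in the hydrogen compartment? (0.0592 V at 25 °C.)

E°_cell = 0.13 V and n = 2.
log Q = n(E° − E)/0.0592 = 2×(0.13 − 0.064)/0.0592 = 2.230.
With Q = [Pb²⁺]·P(H₂) / [H⁺]^2, solving for [H⁺] gives log[H⁺] = -2.419, so pH = 2.42.

pH = 2.42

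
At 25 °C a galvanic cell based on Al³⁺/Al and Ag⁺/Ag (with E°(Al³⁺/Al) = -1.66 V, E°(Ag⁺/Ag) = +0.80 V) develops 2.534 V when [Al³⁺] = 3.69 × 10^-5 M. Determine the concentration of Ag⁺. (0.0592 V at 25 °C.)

From the Nernst equation, log Q = n(E° − E)/0.0592 = 3(2.46 − 2.534)/0.0592 = -3.750, so Q = 1.78 × 10^-4.
With Q = [Al³⁺]/[Ag⁺]^3 and the known concentrations, [Ag⁺]^3 in the denominator gives [Ag⁺] = 0.59 M.

0.59 M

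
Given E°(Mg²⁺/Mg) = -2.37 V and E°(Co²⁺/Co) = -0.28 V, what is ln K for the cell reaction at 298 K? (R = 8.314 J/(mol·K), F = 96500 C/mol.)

E°_cell = -0.28 − (-2.37) = 2.09 V, with n = 2 electrons transferred.
At equilibrium E = 0, so the Nernst equation gives ln K = nFE°/RT = (2)(96500)(2.09)/((8.314)(298)) = 162.81.

ln K = 162.8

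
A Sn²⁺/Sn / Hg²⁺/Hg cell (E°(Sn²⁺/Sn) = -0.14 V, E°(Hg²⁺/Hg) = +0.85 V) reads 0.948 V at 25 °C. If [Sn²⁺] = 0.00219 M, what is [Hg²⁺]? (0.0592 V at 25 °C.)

From the Nernst equation, log Q = n(E° − E)/0.0592 = 2(0.99 − 0.948)/0.0592 = 1.419, so Q = 26.2.
With Q = [Sn²⁺]/[Hg²⁺] and the known concentrations, [Hg²⁺] in the denominator gives [Hg²⁺] = 8.3 × 10^-5 M.

8.3 × 10^-5 M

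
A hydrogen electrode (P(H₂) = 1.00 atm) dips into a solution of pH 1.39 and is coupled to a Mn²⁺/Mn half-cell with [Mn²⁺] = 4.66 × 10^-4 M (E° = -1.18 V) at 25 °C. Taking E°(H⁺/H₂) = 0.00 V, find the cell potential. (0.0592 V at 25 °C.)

1.20 V

The hydrogen couple is the cathode, so E°_cell = 1.18 V; n = 2.
[H⁺] = 10^(−1.39) = 0.041 M, and Q = [Mn²⁺]·P(H₂) / [H⁺]^2 = 0.281.
E = E° − (0.0592/2) log Q = 1.18 − (0.0592/2)(-0.552) = 1.196 V.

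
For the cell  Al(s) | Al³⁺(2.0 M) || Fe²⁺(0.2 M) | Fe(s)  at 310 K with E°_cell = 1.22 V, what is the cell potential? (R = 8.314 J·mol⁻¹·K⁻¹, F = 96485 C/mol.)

Balancing electrons gives n = 6; the reaction quotient is Q = [Al³⁺]^2/[Fe²⁺]^3 = 500.
E = E° − (RT/nF) ln Q = 1.22 − (8.314×310)/(6×96485) × (6.215) = 1.220 − 0.028 = 1.192 V.

1.19 V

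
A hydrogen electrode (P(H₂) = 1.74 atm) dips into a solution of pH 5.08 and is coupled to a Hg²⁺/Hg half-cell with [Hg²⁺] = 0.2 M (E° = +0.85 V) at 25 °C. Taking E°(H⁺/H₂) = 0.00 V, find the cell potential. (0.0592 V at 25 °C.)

The Hg²⁺/Hg couple is the cathode, so E°_cell = 0.85 V; n = 2.
[H⁺] = 10^(−5.08) = 8.3 × 10^-6 M, and Q = [H⁺]^2 / ([Hg²⁺]·P(H₂)) = 1.99 × 10^-10.
E = E° − (0.0592/2) log Q = 0.85 − (0.0592/2)(-9.702) = 1.137 V.

1.14 V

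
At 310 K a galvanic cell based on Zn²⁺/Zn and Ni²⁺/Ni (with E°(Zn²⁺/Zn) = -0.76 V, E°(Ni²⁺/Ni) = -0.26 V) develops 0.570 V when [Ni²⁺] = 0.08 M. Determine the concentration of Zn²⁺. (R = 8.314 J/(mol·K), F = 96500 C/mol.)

4.2 × 10^-4 M

From the Nernst equation, ln Q = nF(E° − E)/RT = 2×96500×(0.50 − 0.570)/(8.314×310) = -5.242, so Q = 0.00529.
With Q = [Zn²⁺]/[Ni²⁺] and the known concentrations, [Zn²⁺] in the numerator gives [Zn²⁺] = 4.2 × 10^-4 M.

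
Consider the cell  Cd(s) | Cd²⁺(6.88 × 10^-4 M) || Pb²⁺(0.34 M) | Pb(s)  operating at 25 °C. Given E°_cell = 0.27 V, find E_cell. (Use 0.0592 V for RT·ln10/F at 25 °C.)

Balancing electrons gives n = 2; the reaction quotient is Q = [Cd²⁺]/[Pb²⁺] = 0.00202.
At 25 °C, E = E° − (0.0592/n) log Q = 0.27 − (0.0592/2)(-2.694) = 0.270 + 0.080 = 0.350 V.

0.350 V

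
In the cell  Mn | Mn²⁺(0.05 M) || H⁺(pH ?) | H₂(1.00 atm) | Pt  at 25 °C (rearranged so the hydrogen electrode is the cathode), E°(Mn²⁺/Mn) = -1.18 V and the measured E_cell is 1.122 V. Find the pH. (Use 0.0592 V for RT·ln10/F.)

pH = 1.63

E°_cell = 1.18 V and n = 2.
log Q = n(E° − E)/0.0592 = 2×(1.18 − 1.122)/0.0592 = 1.959.
With Q = [Mn²⁺]·P(H₂) / [H⁺]^2, solving for [H⁺] gives log[H⁺] = -1.630, so pH = 1.63.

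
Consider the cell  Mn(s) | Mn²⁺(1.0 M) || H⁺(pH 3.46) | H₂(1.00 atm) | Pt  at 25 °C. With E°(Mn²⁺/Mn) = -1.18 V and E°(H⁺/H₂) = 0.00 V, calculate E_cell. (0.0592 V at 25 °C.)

0.98 V

The hydrogen couple is the cathode, so E°_cell = 1.18 V; n = 2.
[H⁺] = 10^(−3.46) = 3.5 × 10^-4 M, and Q = [Mn²⁺]·P(H₂) / [H⁺]^2 = 8.32 × 10^6.
E = E° − (0.0592/2) log Q = 1.18 − (0.0592/2)(6.920) = 0.975 V.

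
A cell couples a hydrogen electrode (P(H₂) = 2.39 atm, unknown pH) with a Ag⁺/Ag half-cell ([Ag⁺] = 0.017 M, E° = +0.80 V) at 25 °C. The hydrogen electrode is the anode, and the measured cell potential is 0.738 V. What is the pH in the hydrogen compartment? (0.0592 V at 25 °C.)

pH = 0.53

E°_cell = 0.80 V and n = 2.
log Q = n(E° − E)/0.0592 = 2×(0.80 − 0.738)/0.0592 = 2.095.
With Q = [H⁺]^2 / ([Ag⁺]^2·P(H₂)), solving for [H⁺] gives log[H⁺] = -0.533, so pH = 0.53.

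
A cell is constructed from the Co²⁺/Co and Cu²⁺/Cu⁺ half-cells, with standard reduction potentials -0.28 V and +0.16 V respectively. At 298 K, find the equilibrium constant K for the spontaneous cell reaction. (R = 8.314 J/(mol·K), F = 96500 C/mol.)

7.7 × 10^14

E°_cell = +0.16 − (-0.28) = 0.44 V, with n = 2 electrons transferred.
At equilibrium E = 0, so the Nernst equation gives ln K = nFE°/RT = (2)(96500)(0.44)/((8.314)(298)) = 34.28.
K = e^34.28 = 7.7 × 10^14.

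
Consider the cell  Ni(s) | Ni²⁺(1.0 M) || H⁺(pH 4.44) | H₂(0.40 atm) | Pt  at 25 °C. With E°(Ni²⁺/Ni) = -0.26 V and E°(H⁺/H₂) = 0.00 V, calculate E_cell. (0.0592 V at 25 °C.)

The hydrogen couple is the cathode, so E°_cell = 0.26 V; n = 2.
[H⁺] = 10^(−4.44) = 3.6 × 10^-5 M, and Q = [Ni²⁺]·P(H₂) / [H⁺]^2 = 3.03 × 10^8.
E = E° − (0.0592/2) log Q = 0.26 − (0.0592/2)(8.482) = 0.009 V.

0.009 V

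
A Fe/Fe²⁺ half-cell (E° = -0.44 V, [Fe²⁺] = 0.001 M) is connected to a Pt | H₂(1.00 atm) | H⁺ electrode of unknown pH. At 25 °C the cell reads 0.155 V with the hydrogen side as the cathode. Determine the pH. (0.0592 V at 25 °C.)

E°_cell = 0.44 V and n = 2.
log Q = n(E° − E)/0.0592 = 2×(0.44 − 0.155)/0.0592 = 9.628.
With Q = [Fe²⁺]·P(H₂) / [H⁺]^2, solving for [H⁺] gives log[H⁺] = -6.314, so pH = 6.31.

pH = 6.31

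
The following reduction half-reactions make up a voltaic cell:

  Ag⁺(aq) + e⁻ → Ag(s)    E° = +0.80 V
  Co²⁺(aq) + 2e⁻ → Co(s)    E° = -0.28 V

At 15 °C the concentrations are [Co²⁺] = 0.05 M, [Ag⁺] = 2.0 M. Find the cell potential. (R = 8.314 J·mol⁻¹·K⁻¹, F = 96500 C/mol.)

1.13 V

The Ag⁺/Ag couple has the higher reduction potential and acts as the cathode, so E°_cell = +0.80 − (-0.28) = 1.08 V.
Balancing electrons gives n = 2; the reaction quotient is Q = [Co²⁺]/[Ag⁺]^2 = 0.0125.
E = E° − (RT/nF) ln Q = 1.08 − (8.314×288)/(2×96500) × (-4.382) = 1.080 + 0.054 = 1.134 V.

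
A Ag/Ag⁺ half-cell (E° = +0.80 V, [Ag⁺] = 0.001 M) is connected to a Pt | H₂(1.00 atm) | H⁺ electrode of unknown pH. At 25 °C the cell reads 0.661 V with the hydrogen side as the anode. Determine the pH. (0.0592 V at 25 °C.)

pH = 0.65

E°_cell = 0.80 V and n = 2.
log Q = n(E° − E)/0.0592 = 2×(0.80 − 0.661)/0.0592 = 4.696.
With Q = [H⁺]^2 / ([Ag⁺]^2·P(H₂)), solving for [H⁺] gives log[H⁺] = -0.652, so pH = 0.65.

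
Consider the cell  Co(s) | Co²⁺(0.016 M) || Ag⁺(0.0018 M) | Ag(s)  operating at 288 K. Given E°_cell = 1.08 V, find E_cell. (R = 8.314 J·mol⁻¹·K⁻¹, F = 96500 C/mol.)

0.974 V

Balancing electrons gives n = 2; the reaction quotient is Q = [Co²⁺]/[Ag⁺]^2 = 4940.
E = E° − (RT/nF) ln Q = 1.08 − (8.314×288)/(2×96500) × (8.505) = 1.080 − 0.106 = 0.974 V.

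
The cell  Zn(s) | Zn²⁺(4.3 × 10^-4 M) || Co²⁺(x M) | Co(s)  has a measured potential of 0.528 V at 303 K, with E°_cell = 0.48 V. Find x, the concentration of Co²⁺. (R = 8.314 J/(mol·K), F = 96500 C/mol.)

From the Nernst equation, ln Q = nF(E° − E)/RT = 2×96500×(0.48 − 0.528)/(8.314×303) = -3.677, so Q = 0.0253.
With Q = [Zn²⁺]/[Co²⁺] and the known concentrations, [Co²⁺] in the denominator gives [Co²⁺] = 0.017 M.

0.017 M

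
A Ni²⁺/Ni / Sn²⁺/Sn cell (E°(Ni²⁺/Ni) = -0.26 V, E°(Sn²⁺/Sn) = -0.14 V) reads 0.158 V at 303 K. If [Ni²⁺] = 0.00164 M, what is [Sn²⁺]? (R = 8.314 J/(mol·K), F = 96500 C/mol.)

From the Nernst equation, ln Q = nF(E° − E)/RT = 2×96500×(0.12 − 0.158)/(8.314×303) = -2.911, so Q = 0.0544.
With Q = [Ni²⁺]/[Sn²⁺] and the known concentrations, [Sn²⁺] in the denominator gives [Sn²⁺] = 0.03 M.

0.03 M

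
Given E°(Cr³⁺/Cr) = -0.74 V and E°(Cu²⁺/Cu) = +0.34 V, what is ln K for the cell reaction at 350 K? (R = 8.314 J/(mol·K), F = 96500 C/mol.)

E°_cell = +0.34 − (-0.74) = 1.08 V, with n = 6 electrons transferred.
At equilibrium E = 0, so the Nernst equation gives ln K = nFE°/RT = (6)(96500)(1.08)/((8.314)(350)) = 214.89.

ln K = 214.9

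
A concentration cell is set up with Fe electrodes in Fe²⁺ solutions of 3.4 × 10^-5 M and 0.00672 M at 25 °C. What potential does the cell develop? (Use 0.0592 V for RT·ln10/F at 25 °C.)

0.068 V

Both half-cells are Fe²⁺/Fe, so E°_cell = 0. The concentrated side is the cathode; the cell reaction moves Fe²⁺ from high to low concentration with n = 2.
Q = [Fe²⁺]_dilute/[Fe²⁺]_conc = 3.4 × 10^-5/0.00672 = 0.00506.
E = 0 − (0.0592/2) log Q = −(0.0592/2)(-2.296) = 0.0680 V.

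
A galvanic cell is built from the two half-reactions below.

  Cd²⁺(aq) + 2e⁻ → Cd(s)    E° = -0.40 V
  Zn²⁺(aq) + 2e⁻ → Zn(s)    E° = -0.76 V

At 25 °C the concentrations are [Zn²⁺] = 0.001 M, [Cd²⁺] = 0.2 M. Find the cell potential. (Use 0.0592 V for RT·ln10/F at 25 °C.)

0.428 V

The Cd²⁺/Cd couple has the higher reduction potential and acts as the cathode, so E°_cell = -0.40 − (-0.76) = 0.36 V.
Balancing electrons gives n = 2; the reaction quotient is Q = [Zn²⁺]/[Cd²⁺] = 0.00500.
At 25 °C, E = E° − (0.0592/n) log Q = 0.36 − (0.0592/2)(-2.301) = 0.360 + 0.068 = 0.428 V.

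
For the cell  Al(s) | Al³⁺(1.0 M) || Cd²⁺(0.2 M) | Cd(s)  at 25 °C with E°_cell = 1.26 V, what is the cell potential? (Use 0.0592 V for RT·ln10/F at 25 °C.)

1.24 V

Balancing electrons gives n = 6; the reaction quotient is Q = [Al³⁺]^2/[Cd²⁺]^3 = 125.
At 25 °C, E = E° − (0.0592/n) log Q = 1.26 − (0.0592/6)(2.097) = 1.260 − 0.021 = 1.239 V.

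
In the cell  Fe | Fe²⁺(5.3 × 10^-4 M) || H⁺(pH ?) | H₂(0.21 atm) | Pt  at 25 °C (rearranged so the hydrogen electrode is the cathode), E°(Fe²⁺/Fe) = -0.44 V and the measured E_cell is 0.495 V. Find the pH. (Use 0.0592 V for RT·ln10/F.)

E°_cell = 0.44 V and n = 2.
log Q = n(E° − E)/0.0592 = 2×(0.44 − 0.495)/0.0592 = -1.858.
With Q = [Fe²⁺]·P(H₂) / [H⁺]^2, solving for [H⁺] gives log[H⁺] = -1.048, so pH = 1.05.

pH = 1.05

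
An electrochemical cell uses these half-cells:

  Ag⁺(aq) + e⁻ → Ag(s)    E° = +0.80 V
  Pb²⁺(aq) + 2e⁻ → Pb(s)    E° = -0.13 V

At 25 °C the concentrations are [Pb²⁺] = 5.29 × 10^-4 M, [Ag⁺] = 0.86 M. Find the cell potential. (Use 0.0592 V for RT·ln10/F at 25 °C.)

The Ag⁺/Ag couple has the higher reduction potential and acts as the cathode, so E°_cell = +0.80 − (-0.13) = 0.93 V.
Balancing electrons gives n = 2; the reaction quotient is Q = [Pb²⁺]/[Ag⁺]^2 = 7.15 × 10^-4.
At 25 °C, E = E° − (0.0592/n) log Q = 0.93 − (0.0592/2)(-3.146) = 0.930 + 0.093 = 1.023 V.

1.02 V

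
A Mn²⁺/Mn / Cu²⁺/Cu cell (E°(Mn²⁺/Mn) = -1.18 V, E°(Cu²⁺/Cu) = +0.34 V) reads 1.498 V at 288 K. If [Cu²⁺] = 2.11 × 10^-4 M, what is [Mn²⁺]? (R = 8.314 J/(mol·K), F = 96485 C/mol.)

0.0012 M

From the Nernst equation, ln Q = nF(E° − E)/RT = 2×96485×(1.52 − 1.498)/(8.314×288) = 1.773, so Q = 5.89.
With Q = [Mn²⁺]/[Cu²⁺] and the known concentrations, [Mn²⁺] in the numerator gives [Mn²⁺] = 0.0012 M.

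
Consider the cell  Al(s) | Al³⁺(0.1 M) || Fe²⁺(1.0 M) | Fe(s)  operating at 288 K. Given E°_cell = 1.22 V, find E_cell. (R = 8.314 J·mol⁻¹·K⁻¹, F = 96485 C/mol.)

Balancing electrons gives n = 6; the reaction quotient is Q = [Al³⁺]^2/[Fe²⁺]^3 = 0.0100.
E = E° − (RT/nF) ln Q = 1.22 − (8.314×288)/(6×96485) × (-4.605) = 1.220 + 0.019 = 1.239 V.

1.24 V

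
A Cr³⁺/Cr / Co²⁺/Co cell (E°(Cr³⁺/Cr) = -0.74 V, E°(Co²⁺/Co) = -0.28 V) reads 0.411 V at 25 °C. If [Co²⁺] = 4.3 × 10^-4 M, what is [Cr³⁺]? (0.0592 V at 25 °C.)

0.0027 M

From the Nernst equation, log Q = n(E° − E)/0.0592 = 6(0.46 − 0.411)/0.0592 = 4.966, so Q = 9.25 × 10^4.
With Q = [Cr³⁺]^2/[Co²⁺]^3 and the known concentrations, [Cr³⁺]^2 in the numerator gives [Cr³⁺] = 0.0027 M.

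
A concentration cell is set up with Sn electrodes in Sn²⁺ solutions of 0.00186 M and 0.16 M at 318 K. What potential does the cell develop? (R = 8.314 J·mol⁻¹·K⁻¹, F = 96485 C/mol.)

Both half-cells are Sn²⁺/Sn, so E°_cell = 0. The concentrated side is the cathode; the cell reaction moves Sn²⁺ from high to low concentration with n = 2.
Q = [Sn²⁺]_dilute/[Sn²⁺]_conc = 0.00186/0.16 = 0.0116.
E = 0 − (RT/nF) ln Q = −((8.314×318)/(2×96485))(-4.455) = 0.0610 V.

0.061 V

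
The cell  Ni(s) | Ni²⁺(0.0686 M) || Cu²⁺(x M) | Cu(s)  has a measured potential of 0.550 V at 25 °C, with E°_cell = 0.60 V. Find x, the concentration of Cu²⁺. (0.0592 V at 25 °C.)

From the Nernst equation, log Q = n(E° − E)/0.0592 = 2(0.60 − 0.550)/0.0592 = 1.689, so Q = 48.9.
With Q = [Ni²⁺]/[Cu²⁺] and the known concentrations, [Cu²⁺] in the denominator gives [Cu²⁺] = 0.0014 M.

0.0014 M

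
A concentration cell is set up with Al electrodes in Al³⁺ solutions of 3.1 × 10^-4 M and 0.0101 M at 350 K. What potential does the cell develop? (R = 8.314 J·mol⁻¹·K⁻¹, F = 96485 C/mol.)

0.035 V

Both half-cells are Al³⁺/Al, so E°_cell = 0. The concentrated side is the cathode; the cell reaction moves Al³⁺ from high to low concentration with n = 3.
Q = [Al³⁺]_dilute/[Al³⁺]_conc = 3.1 × 10^-4/0.0101 = 0.0307.
E = 0 − (RT/nF) ln Q = −((8.314×350)/(3×96485))(-3.484) = 0.0350 V.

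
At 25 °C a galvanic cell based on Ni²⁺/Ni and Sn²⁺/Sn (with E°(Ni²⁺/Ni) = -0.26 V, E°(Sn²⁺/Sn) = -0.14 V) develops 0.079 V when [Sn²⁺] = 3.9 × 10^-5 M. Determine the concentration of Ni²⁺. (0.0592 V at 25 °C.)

9.5 × 10^-4 M

From the Nernst equation, log Q = n(E° − E)/0.0592 = 2(0.12 − 0.079)/0.0592 = 1.385, so Q = 24.3.
With Q = [Ni²⁺]/[Sn²⁺] and the known concentrations, [Ni²⁺] in the numerator gives [Ni²⁺] = 9.5 × 10^-4 M.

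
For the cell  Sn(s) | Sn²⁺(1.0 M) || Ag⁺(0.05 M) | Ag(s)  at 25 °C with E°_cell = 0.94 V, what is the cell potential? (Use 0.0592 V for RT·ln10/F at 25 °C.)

Balancing electrons gives n = 2; the reaction quotient is Q = [Sn²⁺]/[Ag⁺]^2 = 400.
At 25 °C, E = E° − (0.0592/n) log Q = 0.94 − (0.0592/2)(2.602) = 0.940 − 0.077 = 0.863 V.

0.863 V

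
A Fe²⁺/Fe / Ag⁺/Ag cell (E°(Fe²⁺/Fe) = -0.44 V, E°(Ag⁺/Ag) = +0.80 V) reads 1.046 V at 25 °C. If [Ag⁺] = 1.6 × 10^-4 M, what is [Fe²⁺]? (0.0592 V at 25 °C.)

From the Nernst equation, log Q = n(E° − E)/0.0592 = 2(1.24 − 1.046)/0.0592 = 6.554, so Q = 3.58 × 10^6.
With Q = [Fe²⁺]/[Ag⁺]^2 and the known concentrations, [Fe²⁺] in the numerator gives [Fe²⁺] = 0.092 M.

0.092 M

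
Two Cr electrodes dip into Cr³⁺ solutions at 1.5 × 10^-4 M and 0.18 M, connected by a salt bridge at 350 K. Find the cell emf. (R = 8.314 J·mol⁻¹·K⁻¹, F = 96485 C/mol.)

Both half-cells are Cr³⁺/Cr, so E°_cell = 0. The concentrated side is the cathode; the cell reaction moves Cr³⁺ from high to low concentration with n = 3.
Q = [Cr³⁺]_dilute/[Cr³⁺]_conc = 1.5 × 10^-4/0.18 = 8.33 × 10^-4.
E = 0 − (RT/nF) ln Q = −((8.314×350)/(3×96485))(-7.090) = 0.0713 V.

0.071 V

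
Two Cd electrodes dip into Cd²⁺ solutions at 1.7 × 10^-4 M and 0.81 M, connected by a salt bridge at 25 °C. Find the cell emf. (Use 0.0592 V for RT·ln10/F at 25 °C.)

0.11 V

Both half-cells are Cd²⁺/Cd, so E°_cell = 0. The concentrated side is the cathode; the cell reaction moves Cd²⁺ from high to low concentration with n = 2.
Q = [Cd²⁺]_dilute/[Cd²⁺]_conc = 1.7 × 10^-4/0.81 = 2.1 × 10^-4.
E = 0 − (0.0592/2) log Q = −(0.0592/2)(-3.678) = 0.1089 V.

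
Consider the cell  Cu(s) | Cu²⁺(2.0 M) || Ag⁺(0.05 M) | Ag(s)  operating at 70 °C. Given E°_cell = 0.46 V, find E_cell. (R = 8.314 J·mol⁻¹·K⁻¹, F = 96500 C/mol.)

0.361 V

Balancing electrons gives n = 2; the reaction quotient is Q = [Cu²⁺]/[Ag⁺]^2 = 800.
E = E° − (RT/nF) ln Q = 0.46 − (8.314×343)/(2×96500) × (6.685) = 0.460 − 0.099 = 0.361 V.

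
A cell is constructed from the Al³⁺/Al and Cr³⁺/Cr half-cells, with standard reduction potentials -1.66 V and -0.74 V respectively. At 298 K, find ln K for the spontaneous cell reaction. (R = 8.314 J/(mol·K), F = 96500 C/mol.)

E°_cell = -0.74 − (-1.66) = 0.92 V, with n = 3 electrons transferred.
At equilibrium E = 0, so the Nernst equation gives ln K = nFE°/RT = (3)(96500)(0.92)/((8.314)(298)) = 107.50.

ln K = 107.5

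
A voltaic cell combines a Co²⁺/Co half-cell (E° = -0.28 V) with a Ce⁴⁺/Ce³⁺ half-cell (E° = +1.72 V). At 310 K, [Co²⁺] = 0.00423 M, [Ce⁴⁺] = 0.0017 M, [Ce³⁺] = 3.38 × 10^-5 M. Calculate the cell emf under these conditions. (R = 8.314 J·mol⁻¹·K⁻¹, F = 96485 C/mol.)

2.18 V

The Ce⁴⁺/Ce³⁺ couple has the higher reduction potential and acts as the cathode, so E°_cell = +1.72 − (-0.28) = 2.00 V.
Balancing electrons gives n = 2; the reaction quotient is Q = [Co²⁺]·[Ce³⁺]^2/[Ce⁴⁺]^2 = 1.67 × 10^-6.
E = E° − (RT/nF) ln Q = 2.00 − (8.314×310)/(2×96485) × (-13.301) = 2.000 + 0.178 = 2.178 V.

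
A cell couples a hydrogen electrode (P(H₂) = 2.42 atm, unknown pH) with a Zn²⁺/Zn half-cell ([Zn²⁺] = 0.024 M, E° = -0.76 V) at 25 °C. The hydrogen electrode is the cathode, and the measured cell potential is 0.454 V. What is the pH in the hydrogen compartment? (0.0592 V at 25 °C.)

E°_cell = 0.76 V and n = 2.
log Q = n(E° − E)/0.0592 = 2×(0.76 − 0.454)/0.0592 = 10.338.
With Q = [Zn²⁺]·P(H₂) / [H⁺]^2, solving for [H⁺] gives log[H⁺] = -5.787, so pH = 5.79.

pH = 5.79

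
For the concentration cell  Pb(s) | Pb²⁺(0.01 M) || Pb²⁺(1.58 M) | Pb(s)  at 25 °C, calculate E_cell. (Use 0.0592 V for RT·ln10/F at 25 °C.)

0.065 V

Both half-cells are Pb²⁺/Pb, so E°_cell = 0. The concentrated side is the cathode; the cell reaction moves Pb²⁺ from high to low concentration with n = 2.
Q = [Pb²⁺]_dilute/[Pb²⁺]_conc = 0.01/1.58 = 0.00633.
E = 0 − (0.0592/2) log Q = −(0.0592/2)(-2.199) = 0.0651 V.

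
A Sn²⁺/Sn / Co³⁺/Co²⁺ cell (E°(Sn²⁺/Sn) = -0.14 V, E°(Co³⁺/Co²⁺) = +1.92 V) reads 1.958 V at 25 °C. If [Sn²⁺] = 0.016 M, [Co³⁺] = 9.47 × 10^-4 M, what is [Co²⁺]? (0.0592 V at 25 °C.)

0.4 M

From the Nernst equation, log Q = n(E° − E)/0.0592 = 2(2.06 − 1.958)/0.0592 = 3.446, so Q = 2790.
With Q = [Sn²⁺]·[Co²⁺]^2/[Co³⁺]^2 and the known concentrations, [Co²⁺]^2 in the numerator gives [Co²⁺] = 0.4 M.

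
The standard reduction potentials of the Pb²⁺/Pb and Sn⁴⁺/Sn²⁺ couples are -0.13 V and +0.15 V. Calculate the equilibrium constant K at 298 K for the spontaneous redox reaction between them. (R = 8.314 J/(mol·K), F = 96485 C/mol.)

3 × 10^9

E°_cell = +0.15 − (-0.13) = 0.28 V, with n = 2 electrons transferred.
At equilibrium E = 0, so the Nernst equation gives ln K = nFE°/RT = (2)(96485)(0.28)/((8.314)(298)) = 21.81.
K = e^21.81 = 3 × 10^9.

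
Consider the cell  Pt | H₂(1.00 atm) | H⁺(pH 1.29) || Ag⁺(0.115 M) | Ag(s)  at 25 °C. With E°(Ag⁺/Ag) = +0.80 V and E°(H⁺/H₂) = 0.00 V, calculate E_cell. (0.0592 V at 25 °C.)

0.82 V

The Ag⁺/Ag couple is the cathode, so E°_cell = 0.80 V; n = 2.
[H⁺] = 10^(−1.29) = 0.051 M, and Q = [H⁺]^2 / ([Ag⁺]^2·P(H₂)) = 0.199.
E = E° − (0.0592/2) log Q = 0.80 − (0.0592/2)(-0.701) = 0.821 V.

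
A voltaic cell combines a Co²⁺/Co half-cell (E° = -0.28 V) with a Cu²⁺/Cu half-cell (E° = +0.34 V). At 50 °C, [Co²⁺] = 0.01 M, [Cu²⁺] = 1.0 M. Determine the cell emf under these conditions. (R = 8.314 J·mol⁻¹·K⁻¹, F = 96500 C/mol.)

0.684 V

The Cu²⁺/Cu couple has the higher reduction potential and acts as the cathode, so E°_cell = +0.34 − (-0.28) = 0.62 V.
Balancing electrons gives n = 2; the reaction quotient is Q = [Co²⁺]/[Cu²⁺] = 0.0100.
E = E° − (RT/nF) ln Q = 0.62 − (8.314×323)/(2×96500) × (-4.605) = 0.620 + 0.064 = 0.684 V.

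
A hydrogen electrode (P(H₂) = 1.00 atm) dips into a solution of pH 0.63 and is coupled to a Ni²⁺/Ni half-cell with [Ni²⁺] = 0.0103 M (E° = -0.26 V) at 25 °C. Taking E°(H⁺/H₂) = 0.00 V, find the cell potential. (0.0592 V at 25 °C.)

0.28 V

The hydrogen couple is the cathode, so E°_cell = 0.26 V; n = 2.
[H⁺] = 10^(−0.63) = 0.23 M, and Q = [Ni²⁺]·P(H₂) / [H⁺]^2 = 0.187.
E = E° − (0.0592/2) log Q = 0.26 − (0.0592/2)(-0.727) = 0.282 V.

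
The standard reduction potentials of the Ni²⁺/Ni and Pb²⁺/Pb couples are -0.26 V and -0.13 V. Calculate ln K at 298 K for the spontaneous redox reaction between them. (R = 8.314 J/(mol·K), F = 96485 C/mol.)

ln K = 10.1

E°_cell = -0.13 − (-0.26) = 0.13 V, with n = 2 electrons transferred.
At equilibrium E = 0, so the Nernst equation gives ln K = nFE°/RT = (2)(96485)(0.13)/((8.314)(298)) = 10.13.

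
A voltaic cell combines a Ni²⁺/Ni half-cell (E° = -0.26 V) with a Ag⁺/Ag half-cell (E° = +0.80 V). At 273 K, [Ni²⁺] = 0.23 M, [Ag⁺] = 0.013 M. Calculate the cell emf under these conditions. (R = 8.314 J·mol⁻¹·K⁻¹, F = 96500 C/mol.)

The Ag⁺/Ag couple has the higher reduction potential and acts as the cathode, so E°_cell = +0.80 − (-0.26) = 1.06 V.
Balancing electrons gives n = 2; the reaction quotient is Q = [Ni²⁺]/[Ag⁺]^2 = 1360.
E = E° − (RT/nF) ln Q = 1.06 − (8.314×273)/(2×96500) × (7.216) = 1.060 − 0.085 = 0.975 V.

0.975 V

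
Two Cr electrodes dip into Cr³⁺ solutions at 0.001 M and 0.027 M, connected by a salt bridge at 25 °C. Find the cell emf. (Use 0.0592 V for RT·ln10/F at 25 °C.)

Both half-cells are Cr³⁺/Cr, so E°_cell = 0. The concentrated side is the cathode; the cell reaction moves Cr³⁺ from high to low concentration with n = 3.
Q = [Cr³⁺]_dilute/[Cr³⁺]_conc = 0.001/0.027 = 0.0370.
E = 0 − (0.0592/3) log Q = −(0.0592/3)(-1.431) = 0.0282 V.

0.028 V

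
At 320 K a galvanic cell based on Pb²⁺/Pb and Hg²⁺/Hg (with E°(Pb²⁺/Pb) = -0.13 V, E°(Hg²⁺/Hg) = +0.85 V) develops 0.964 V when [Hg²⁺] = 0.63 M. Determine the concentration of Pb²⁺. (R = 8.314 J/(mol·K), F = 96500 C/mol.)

From the Nernst equation, ln Q = nF(E° − E)/RT = 2×96500×(0.98 − 0.964)/(8.314×320) = 1.161, so Q = 3.19.
With Q = [Pb²⁺]/[Hg²⁺] and the known concentrations, [Pb²⁺] in the numerator gives [Pb²⁺] = 2.0 M.

2.0 M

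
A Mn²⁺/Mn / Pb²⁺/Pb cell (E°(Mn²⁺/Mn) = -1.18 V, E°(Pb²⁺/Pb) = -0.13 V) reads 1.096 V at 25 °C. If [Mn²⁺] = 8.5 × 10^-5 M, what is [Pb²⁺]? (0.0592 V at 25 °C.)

From the Nernst equation, log Q = n(E° − E)/0.0592 = 2(1.05 − 1.096)/0.0592 = -1.554, so Q = 0.0279.
With Q = [Mn²⁺]/[Pb²⁺] and the known concentrations, [Pb²⁺] in the denominator gives [Pb²⁺] = 0.003 M.

0.003 M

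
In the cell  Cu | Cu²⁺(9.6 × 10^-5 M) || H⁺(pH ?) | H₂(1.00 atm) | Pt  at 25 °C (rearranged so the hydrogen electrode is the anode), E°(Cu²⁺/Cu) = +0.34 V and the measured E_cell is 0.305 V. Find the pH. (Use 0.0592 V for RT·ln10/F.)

pH = 1.42

E°_cell = 0.34 V and n = 2.
log Q = n(E° − E)/0.0592 = 2×(0.34 − 0.305)/0.0592 = 1.182.
With Q = [H⁺]^2 / ([Cu²⁺]·P(H₂)), solving for [H⁺] gives log[H⁺] = -1.418, so pH = 1.42.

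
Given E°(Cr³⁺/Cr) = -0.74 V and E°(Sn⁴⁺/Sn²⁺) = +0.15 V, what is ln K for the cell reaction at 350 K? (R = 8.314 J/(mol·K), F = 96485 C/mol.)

E°_cell = +0.15 − (-0.74) = 0.89 V, with n = 6 electrons transferred.
At equilibrium E = 0, so the Nernst equation gives ln K = nFE°/RT = (6)(96485)(0.89)/((8.314)(350)) = 177.06.

ln K = 177.1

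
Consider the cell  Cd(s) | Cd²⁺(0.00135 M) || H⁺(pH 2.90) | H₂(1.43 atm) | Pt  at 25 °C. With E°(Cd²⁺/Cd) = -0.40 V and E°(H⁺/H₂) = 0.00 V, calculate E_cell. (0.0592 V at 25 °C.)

The hydrogen couple is the cathode, so E°_cell = 0.40 V; n = 2.
[H⁺] = 10^(−2.90) = 0.0013 M, and Q = [Cd²⁺]·P(H₂) / [H⁺]^2 = 1220.
E = E° − (0.0592/2) log Q = 0.40 − (0.0592/2)(3.086) = 0.309 V.

0.31 V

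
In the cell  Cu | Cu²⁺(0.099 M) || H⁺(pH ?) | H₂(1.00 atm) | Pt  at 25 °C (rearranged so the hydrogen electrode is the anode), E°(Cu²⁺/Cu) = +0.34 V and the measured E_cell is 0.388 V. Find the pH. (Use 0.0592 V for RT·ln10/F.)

pH = 1.31

E°_cell = 0.34 V and n = 2.
log Q = n(E° − E)/0.0592 = 2×(0.34 − 0.388)/0.0592 = -1.622.
With Q = [H⁺]^2 / ([Cu²⁺]·P(H₂)), solving for [H⁺] gives log[H⁺] = -1.313, so pH = 1.31.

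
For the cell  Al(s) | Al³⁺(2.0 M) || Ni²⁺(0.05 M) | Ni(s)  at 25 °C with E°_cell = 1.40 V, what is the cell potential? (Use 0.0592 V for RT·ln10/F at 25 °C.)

1.36 V

Balancing electrons gives n = 6; the reaction quotient is Q = [Al³⁺]^2/[Ni²⁺]^3 = 3.2 × 10^4.
At 25 °C, E = E° − (0.0592/n) log Q = 1.40 − (0.0592/6)(4.505) = 1.400 − 0.044 = 1.356 V.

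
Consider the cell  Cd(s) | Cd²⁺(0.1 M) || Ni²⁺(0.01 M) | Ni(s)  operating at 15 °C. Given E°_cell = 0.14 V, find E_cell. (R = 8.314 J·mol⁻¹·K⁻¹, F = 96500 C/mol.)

Balancing electrons gives n = 2; the reaction quotient is Q = [Cd²⁺]/[Ni²⁺] = 10.0.
E = E° − (RT/nF) ln Q = 0.14 − (8.314×288)/(2×96500) × (2.303) = 0.140 − 0.029 = 0.111 V.

0.111 V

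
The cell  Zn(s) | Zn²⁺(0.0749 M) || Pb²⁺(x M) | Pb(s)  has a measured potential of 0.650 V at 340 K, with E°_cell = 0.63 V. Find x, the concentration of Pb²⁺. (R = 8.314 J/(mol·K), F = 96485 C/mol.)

From the Nernst equation, ln Q = nF(E° − E)/RT = 2×96485×(0.63 − 0.650)/(8.314×340) = -1.365, so Q = 0.255.
With Q = [Zn²⁺]/[Pb²⁺] and the known concentrations, [Pb²⁺] in the denominator gives [Pb²⁺] = 0.29 M.

0.29 M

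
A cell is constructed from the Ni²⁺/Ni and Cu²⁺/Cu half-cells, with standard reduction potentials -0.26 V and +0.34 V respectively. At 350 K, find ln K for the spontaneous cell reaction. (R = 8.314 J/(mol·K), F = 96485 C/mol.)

ln K = 39.8

E°_cell = +0.34 − (-0.26) = 0.60 V, with n = 2 electrons transferred.
At equilibrium E = 0, so the Nernst equation gives ln K = nFE°/RT = (2)(96485)(0.60)/((8.314)(350)) = 39.79.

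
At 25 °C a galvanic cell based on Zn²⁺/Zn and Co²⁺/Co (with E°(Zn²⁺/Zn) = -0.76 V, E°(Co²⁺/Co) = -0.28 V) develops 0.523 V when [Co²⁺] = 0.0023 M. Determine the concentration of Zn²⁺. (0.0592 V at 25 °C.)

8.1 × 10^-5 M

From the Nernst equation, log Q = n(E° − E)/0.0592 = 2(0.48 − 0.523)/0.0592 = -1.453, so Q = 0.0353.
With Q = [Zn²⁺]/[Co²⁺] and the known concentrations, [Zn²⁺] in the numerator gives [Zn²⁺] = 8.1 × 10^-5 M.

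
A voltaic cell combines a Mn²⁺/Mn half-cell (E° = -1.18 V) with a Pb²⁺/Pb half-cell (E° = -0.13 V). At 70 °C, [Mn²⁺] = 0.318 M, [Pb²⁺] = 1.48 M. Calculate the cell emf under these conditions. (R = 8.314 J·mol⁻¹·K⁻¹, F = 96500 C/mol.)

The Pb²⁺/Pb couple has the higher reduction potential and acts as the cathode, so E°_cell = -0.13 − (-1.18) = 1.05 V.
Balancing electrons gives n = 2; the reaction quotient is Q = [Mn²⁺]/[Pb²⁺] = 0.215.
E = E° − (RT/nF) ln Q = 1.05 − (8.314×343)/(2×96500) × (-1.538) = 1.050 + 0.023 = 1.073 V.

1.07 V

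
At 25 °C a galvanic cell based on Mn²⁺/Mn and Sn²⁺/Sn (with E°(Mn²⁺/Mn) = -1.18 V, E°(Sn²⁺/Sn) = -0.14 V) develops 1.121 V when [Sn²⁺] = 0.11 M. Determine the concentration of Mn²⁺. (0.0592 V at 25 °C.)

2 × 10^-4 M

From the Nernst equation, log Q = n(E° − E)/0.0592 = 2(1.04 − 1.121)/0.0592 = -2.736, so Q = 0.00183.
With Q = [Mn²⁺]/[Sn²⁺] and the known concentrations, [Mn²⁺] in the numerator gives [Mn²⁺] = 2 × 10^-4 M.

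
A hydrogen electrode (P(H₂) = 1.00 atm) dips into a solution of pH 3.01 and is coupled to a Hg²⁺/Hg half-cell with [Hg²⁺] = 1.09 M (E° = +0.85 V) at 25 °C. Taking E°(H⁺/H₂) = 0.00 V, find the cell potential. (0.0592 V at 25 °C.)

1.03 V

The Hg²⁺/Hg couple is the cathode, so E°_cell = 0.85 V; n = 2.
[H⁺] = 10^(−3.01) = 9.8 × 10^-4 M, and Q = [H⁺]^2 / ([Hg²⁺]·P(H₂)) = 8.76 × 10^-7.
E = E° − (0.0592/2) log Q = 0.85 − (0.0592/2)(-6.057) = 1.029 V.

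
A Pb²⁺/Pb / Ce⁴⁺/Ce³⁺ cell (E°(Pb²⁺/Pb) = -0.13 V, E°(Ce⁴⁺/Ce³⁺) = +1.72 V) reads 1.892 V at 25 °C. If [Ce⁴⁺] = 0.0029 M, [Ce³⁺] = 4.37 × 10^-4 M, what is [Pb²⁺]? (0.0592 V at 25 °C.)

1.7 M

From the Nernst equation, log Q = n(E° − E)/0.0592 = 2(1.85 − 1.892)/0.0592 = -1.419, so Q = 0.0381.
With Q = [Pb²⁺]·[Ce³⁺]^2/[Ce⁴⁺]^2 and the known concentrations, [Pb²⁺] in the numerator gives [Pb²⁺] = 1.7 M.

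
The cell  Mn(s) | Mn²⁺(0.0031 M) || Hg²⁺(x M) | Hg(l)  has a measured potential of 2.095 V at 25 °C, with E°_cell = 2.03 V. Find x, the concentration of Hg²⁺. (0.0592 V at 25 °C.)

0.49 M

From the Nernst equation, log Q = n(E° − E)/0.0592 = 2(2.03 − 2.095)/0.0592 = -2.196, so Q = 0.00637.
With Q = [Mn²⁺]/[Hg²⁺] and the known concentrations, [Hg²⁺] in the denominator gives [Hg²⁺] = 0.49 M.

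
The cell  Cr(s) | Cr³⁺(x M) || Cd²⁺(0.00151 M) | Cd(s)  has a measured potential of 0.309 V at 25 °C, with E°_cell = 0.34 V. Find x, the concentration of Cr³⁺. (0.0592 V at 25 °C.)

0.0022 M

From the Nernst equation, log Q = n(E° − E)/0.0592 = 6(0.34 − 0.309)/0.0592 = 3.142, so Q = 1390.
With Q = [Cr³⁺]^2/[Cd²⁺]^3 and the known concentrations, [Cr³⁺]^2 in the numerator gives [Cr³⁺] = 0.0022 M.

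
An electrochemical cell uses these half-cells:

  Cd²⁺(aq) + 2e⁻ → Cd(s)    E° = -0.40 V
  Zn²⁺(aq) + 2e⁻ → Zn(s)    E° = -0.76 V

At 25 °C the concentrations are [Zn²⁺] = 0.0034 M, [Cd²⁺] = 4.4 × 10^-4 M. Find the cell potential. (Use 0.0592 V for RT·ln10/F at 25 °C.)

0.334 V

The Cd²⁺/Cd couple has the higher reduction potential and acts as the cathode, so E°_cell = -0.40 − (-0.76) = 0.36 V.
Balancing electrons gives n = 2; the reaction quotient is Q = [Zn²⁺]/[Cd²⁺] = 7.73.
At 25 °C, E = E° − (0.0592/n) log Q = 0.36 − (0.0592/2)(0.888) = 0.360 − 0.026 = 0.334 V.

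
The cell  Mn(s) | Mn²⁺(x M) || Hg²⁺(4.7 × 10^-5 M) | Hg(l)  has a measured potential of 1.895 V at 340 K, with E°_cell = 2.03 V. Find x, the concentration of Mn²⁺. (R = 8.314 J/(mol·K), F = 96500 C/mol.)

0.47 M

From the Nernst equation, ln Q = nF(E° − E)/RT = 2×96500×(2.03 − 1.895)/(8.314×340) = 9.217, so Q = 1.01 × 10^4.
With Q = [Mn²⁺]/[Hg²⁺] and the known concentrations, [Mn²⁺] in the numerator gives [Mn²⁺] = 0.47 M.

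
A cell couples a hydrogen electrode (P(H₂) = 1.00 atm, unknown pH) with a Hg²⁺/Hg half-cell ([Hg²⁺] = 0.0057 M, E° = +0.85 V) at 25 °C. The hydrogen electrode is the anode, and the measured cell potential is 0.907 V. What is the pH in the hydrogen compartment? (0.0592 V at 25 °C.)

E°_cell = 0.85 V and n = 2.
log Q = n(E° − E)/0.0592 = 2×(0.85 − 0.907)/0.0592 = -1.926.
With Q = [H⁺]^2 / ([Hg²⁺]·P(H₂)), solving for [H⁺] gives log[H⁺] = -2.085, so pH = 2.08.

pH = 2.08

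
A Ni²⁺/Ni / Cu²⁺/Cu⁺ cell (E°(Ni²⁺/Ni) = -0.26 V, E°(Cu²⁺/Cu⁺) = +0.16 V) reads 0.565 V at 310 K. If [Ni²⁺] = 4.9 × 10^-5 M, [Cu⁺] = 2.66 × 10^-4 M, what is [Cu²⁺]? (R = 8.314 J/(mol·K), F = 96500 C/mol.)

4.2 × 10^-4 M

From the Nernst equation, ln Q = nF(E° − E)/RT = 2×96500×(0.42 − 0.565)/(8.314×310) = -10.858, so Q = 1.92 × 10^-5.
With Q = [Ni²⁺]·[Cu⁺]^2/[Cu²⁺]^2 and the known concentrations, [Cu²⁺]^2 in the denominator gives [Cu²⁺] = 4.2 × 10^-4 M.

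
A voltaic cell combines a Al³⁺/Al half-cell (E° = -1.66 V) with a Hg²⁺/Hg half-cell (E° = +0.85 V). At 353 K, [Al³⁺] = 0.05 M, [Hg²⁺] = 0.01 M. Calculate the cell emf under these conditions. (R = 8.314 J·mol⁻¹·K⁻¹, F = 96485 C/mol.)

The Hg²⁺/Hg couple has the higher reduction potential and acts as the cathode, so E°_cell = +0.85 − (-1.66) = 2.51 V.
Balancing electrons gives n = 6; the reaction quotient is Q = [Al³⁺]^2/[Hg²⁺]^3 = 2500.
E = E° − (RT/nF) ln Q = 2.51 − (8.314×353)/(6×96485) × (7.824) = 2.510 − 0.040 = 2.470 V.

2.47 V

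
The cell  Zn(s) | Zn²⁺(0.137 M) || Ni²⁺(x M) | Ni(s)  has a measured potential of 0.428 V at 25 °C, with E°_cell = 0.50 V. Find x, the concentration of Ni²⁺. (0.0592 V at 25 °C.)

5.1 × 10^-4 M

From the Nernst equation, log Q = n(E° − E)/0.0592 = 2(0.50 − 0.428)/0.0592 = 2.432, so Q = 271.
With Q = [Zn²⁺]/[Ni²⁺] and the known concentrations, [Ni²⁺] in the denominator gives [Ni²⁺] = 5.1 × 10^-4 M.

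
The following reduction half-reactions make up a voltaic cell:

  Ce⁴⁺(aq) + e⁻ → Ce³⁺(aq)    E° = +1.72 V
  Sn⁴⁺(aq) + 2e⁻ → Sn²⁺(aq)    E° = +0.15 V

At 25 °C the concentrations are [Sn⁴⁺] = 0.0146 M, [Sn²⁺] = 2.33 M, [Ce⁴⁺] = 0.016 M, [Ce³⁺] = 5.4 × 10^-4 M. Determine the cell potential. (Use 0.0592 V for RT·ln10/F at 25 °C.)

1.72 V

The Ce⁴⁺/Ce³⁺ couple has the higher reduction potential and acts as the cathode, so E°_cell = +1.72 − (+0.15) = 1.57 V.
Balancing electrons gives n = 2; the reaction quotient is Q = [Sn⁴⁺]·[Ce³⁺]^2/([Sn²⁺]·[Ce⁴⁺]^2) = 7.14 × 10^-6.
At 25 °C, E = E° − (0.0592/n) log Q = 1.57 − (0.0592/2)(-5.146) = 1.570 + 0.152 = 1.722 V.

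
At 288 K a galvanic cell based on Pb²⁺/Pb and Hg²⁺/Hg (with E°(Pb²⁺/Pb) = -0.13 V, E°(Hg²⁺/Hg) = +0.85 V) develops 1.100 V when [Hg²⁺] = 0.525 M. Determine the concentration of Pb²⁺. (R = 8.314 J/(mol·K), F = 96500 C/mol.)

From the Nernst equation, ln Q = nF(E° − E)/RT = 2×96500×(0.98 − 1.100)/(8.314×288) = -9.672, so Q = 6.3 × 10^-5.
With Q = [Pb²⁺]/[Hg²⁺] and the known concentrations, [Pb²⁺] in the numerator gives [Pb²⁺] = 3.3 × 10^-5 M.

3.3 × 10^-5 M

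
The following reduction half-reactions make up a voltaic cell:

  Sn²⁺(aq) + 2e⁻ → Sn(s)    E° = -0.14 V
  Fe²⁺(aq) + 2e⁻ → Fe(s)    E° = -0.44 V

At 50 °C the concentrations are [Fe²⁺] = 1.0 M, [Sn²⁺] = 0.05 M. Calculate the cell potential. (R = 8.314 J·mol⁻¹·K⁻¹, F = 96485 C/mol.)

0.258 V

The Sn²⁺/Sn couple has the higher reduction potential and acts as the cathode, so E°_cell = -0.14 − (-0.44) = 0.30 V.
Balancing electrons gives n = 2; the reaction quotient is Q = [Fe²⁺]/[Sn²⁺] = 20.0.
E = E° − (RT/nF) ln Q = 0.30 − (8.314×323)/(2×96485) × (2.996) = 0.300 − 0.042 = 0.258 V.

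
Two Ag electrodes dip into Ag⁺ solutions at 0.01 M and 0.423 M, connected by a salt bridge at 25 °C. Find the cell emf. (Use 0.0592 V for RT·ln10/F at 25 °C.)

Both half-cells are Ag⁺/Ag, so E°_cell = 0. The concentrated side is the cathode; the cell reaction moves Ag⁺ from high to low concentration with n = 1.
Q = [Ag⁺]_dilute/[Ag⁺]_conc = 0.01/0.423 = 0.0236.
E = 0 − (0.0592/1) log Q = −(0.0592/1)(-1.626) = 0.0963 V.

0.096 V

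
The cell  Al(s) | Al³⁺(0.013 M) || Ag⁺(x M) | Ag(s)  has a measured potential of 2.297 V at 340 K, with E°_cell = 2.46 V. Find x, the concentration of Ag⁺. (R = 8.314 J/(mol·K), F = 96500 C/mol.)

From the Nernst equation, ln Q = nF(E° − E)/RT = 3×96500×(2.46 − 2.297)/(8.314×340) = 16.693, so Q = 1.78 × 10^7.
With Q = [Al³⁺]/[Ag⁺]^3 and the known concentrations, [Ag⁺]^3 in the denominator gives [Ag⁺] = 9 × 10^-4 M.

9 × 10^-4 M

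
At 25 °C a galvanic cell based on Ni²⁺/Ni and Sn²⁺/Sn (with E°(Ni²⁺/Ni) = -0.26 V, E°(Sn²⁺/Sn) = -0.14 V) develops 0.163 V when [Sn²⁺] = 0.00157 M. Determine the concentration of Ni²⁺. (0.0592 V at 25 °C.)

5.5 × 10^-5 M

From the Nernst equation, log Q = n(E° − E)/0.0592 = 2(0.12 − 0.163)/0.0592 = -1.453, so Q = 0.0353.
With Q = [Ni²⁺]/[Sn²⁺] and the known concentrations, [Ni²⁺] in the numerator gives [Ni²⁺] = 5.5 × 10^-5 M.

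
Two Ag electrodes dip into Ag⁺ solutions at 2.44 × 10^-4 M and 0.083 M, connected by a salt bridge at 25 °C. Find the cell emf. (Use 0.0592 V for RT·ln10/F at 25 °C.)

0.15 V

Both half-cells are Ag⁺/Ag, so E°_cell = 0. The concentrated side is the cathode; the cell reaction moves Ag⁺ from high to low concentration with n = 1.
Q = [Ag⁺]_dilute/[Ag⁺]_conc = 2.44 × 10^-4/0.083 = 0.00294.
E = 0 − (0.0592/1) log Q = −(0.0592/1)(-2.532) = 0.1499 V.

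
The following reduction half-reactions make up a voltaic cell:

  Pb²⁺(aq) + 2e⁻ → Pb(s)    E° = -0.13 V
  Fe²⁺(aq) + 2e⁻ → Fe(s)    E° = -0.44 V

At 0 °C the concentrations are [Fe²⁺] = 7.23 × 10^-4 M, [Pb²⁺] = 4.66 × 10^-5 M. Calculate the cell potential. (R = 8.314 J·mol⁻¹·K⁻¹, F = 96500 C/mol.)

0.278 V

The Pb²⁺/Pb couple has the higher reduction potential and acts as the cathode, so E°_cell = -0.13 − (-0.44) = 0.31 V.
Balancing electrons gives n = 2; the reaction quotient is Q = [Fe²⁺]/[Pb²⁺] = 15.5.
E = E° − (RT/nF) ln Q = 0.31 − (8.314×273)/(2×96500) × (2.742) = 0.310 − 0.032 = 0.278 V.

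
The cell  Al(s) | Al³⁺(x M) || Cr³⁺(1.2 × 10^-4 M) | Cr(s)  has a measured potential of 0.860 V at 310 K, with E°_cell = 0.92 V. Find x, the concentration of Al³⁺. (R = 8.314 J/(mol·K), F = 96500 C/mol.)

0.1 M

From the Nernst equation, ln Q = nF(E° − E)/RT = 3×96500×(0.92 − 0.860)/(8.314×310) = 6.740, so Q = 845.
With Q = [Al³⁺]/[Cr³⁺] and the known concentrations, [Al³⁺] in the numerator gives [Al³⁺] = 0.1 M.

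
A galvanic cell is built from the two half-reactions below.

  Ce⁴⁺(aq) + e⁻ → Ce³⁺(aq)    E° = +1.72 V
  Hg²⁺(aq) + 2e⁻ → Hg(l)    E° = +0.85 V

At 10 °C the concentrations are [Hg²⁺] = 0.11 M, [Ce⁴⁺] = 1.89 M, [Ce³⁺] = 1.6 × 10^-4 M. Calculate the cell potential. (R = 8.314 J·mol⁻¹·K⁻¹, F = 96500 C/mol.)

1.13 V

The Ce⁴⁺/Ce³⁺ couple has the higher reduction potential and acts as the cathode, so E°_cell = +1.72 − (+0.85) = 0.87 V.
Balancing electrons gives n = 2; the reaction quotient is Q = [Hg²⁺]·[Ce³⁺]^2/[Ce⁴⁺]^2 = 7.88 × 10^-10.
E = E° − (RT/nF) ln Q = 0.87 − (8.314×283)/(2×96500) × (-20.961) = 0.870 + 0.256 = 1.126 V.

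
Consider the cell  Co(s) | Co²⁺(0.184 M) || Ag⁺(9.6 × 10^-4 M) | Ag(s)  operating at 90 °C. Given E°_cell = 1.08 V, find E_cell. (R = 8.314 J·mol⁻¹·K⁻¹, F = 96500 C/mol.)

0.889 V

Balancing electrons gives n = 2; the reaction quotient is Q = [Co²⁺]/[Ag⁺]^2 = 2 × 10^5.
E = E° − (RT/nF) ln Q = 1.08 − (8.314×363)/(2×96500) × (12.204) = 1.080 − 0.191 = 0.889 V.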